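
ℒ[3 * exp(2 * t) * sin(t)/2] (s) 3/(2 * ((s - 2)^2 + 1))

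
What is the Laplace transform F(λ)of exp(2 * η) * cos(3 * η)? (λ - 2)/((λ - 2)^2+9)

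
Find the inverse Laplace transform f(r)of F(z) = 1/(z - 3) exp(3*r)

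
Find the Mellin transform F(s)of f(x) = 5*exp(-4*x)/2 5*gamma(s)/(2*2^(2*s))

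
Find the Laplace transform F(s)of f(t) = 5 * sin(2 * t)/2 5/(s^2 + 4)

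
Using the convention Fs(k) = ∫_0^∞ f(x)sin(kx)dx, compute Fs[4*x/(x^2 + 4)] 2*pi*exp(-2*k)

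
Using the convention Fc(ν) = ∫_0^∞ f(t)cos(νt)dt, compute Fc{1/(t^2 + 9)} pi * exp(-3 * ν)/6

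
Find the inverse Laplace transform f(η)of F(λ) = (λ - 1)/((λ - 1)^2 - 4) exp(η)*cosh(2*η)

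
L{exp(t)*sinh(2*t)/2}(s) 1/((s - 1)^2 - 4)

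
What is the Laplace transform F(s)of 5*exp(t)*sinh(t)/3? 5/(3*s*(s - 2))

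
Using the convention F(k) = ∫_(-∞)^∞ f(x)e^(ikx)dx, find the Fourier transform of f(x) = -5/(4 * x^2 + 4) -5 * pi * exp(-Abs(k))/4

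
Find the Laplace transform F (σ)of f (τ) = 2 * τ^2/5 4/ (5 * σ^3)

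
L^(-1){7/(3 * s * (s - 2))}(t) 7 * exp(t) * sinh(t)/3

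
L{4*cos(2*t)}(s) 4*s/(s^2 + 4)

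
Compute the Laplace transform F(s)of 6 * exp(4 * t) 6/(s - 4)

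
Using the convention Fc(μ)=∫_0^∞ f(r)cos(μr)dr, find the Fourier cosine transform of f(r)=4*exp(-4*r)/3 16/(3*(μ^2 + 16))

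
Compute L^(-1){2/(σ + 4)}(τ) 2*exp(-4*τ)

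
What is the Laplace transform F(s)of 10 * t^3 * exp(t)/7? 60/(7 * (s - 1)^4)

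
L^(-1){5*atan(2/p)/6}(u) 5*sin(2*u)/(6*u)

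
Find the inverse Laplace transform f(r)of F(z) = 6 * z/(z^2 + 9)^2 r * sin(3 * r)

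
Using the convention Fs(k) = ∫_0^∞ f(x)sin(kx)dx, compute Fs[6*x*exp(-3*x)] 36*k/(k^2 + 9)^2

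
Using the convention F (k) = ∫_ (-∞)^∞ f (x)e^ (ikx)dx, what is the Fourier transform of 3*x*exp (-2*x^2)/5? 3*sqrt (2)*I*sqrt (pi)*k*exp (-k^2/8)/40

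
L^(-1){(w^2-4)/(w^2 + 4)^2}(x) x * cos(2 * x)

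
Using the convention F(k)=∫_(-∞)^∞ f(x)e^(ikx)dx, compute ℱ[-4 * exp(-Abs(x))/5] -8/(5 * k^2 + 5)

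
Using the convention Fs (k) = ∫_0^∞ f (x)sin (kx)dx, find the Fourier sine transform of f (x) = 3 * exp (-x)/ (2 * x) 3 * atan (k)/2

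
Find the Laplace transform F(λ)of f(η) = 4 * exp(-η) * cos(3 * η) 4 * (λ + 1)/((λ + 1)^2 + 9)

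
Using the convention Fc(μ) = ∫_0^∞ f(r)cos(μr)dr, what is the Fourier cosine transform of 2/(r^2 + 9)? pi * exp(-3 * μ)/3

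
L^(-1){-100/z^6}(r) -5 * r^5/6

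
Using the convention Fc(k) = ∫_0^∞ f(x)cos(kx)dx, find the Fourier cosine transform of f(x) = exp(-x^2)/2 sqrt(pi)*exp(-k^2/4)/4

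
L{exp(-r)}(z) 1/(z + 1)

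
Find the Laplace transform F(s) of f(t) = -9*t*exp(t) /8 -9/(8*(s - 1) ^2) 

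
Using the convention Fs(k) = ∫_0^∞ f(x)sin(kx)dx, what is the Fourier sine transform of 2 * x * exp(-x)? 4 * k/(k^2 + 1)^2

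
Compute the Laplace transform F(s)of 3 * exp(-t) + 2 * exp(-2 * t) 3/(s + 1) + 2/(s + 2)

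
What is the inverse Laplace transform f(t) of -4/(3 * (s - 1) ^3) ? -2 * t^2 * exp(t) /3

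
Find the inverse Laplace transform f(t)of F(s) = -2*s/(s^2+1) -2*cos(t)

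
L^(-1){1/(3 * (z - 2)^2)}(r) r * exp(2 * r)/3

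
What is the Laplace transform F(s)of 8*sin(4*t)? 32/(s^2 + 16)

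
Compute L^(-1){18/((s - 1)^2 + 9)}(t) 6*exp(t)*sin(3*t)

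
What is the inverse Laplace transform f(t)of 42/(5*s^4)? 7*t^3/5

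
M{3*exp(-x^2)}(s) 3*gamma(s/2)/2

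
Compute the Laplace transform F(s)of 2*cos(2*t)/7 2*s/(7*(s^2 + 4))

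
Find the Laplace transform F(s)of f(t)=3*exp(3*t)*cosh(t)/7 3*(s - 3)/(7*((s - 3)^2 - 1))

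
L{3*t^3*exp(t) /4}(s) 9/(2*(s - 1) ^4) 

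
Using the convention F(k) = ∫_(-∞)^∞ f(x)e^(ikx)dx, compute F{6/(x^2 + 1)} 6*pi*exp(-Abs(k))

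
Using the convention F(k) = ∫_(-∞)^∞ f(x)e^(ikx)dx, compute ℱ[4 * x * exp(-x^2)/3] 2 * I * sqrt(pi) * k * exp(-k^2/4)/3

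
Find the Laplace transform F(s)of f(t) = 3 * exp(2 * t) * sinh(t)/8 3/(8 * ((s - 2)^2 - 1))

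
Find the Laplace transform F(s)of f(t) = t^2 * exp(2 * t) 2/(s - 2)^3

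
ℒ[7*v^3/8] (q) 21/(4*q^4)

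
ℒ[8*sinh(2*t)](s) 16/(s^2 - 4)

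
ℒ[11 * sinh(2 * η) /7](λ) 22/(7 * (λ^2 - 4) ) 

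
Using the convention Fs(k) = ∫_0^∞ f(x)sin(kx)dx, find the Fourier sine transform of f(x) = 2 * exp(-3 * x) 2 * k/(k^2+9)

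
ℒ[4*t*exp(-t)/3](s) 4/(3*(s + 1)^2)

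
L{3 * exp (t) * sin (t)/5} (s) 3/ (5 * ( (s - 1)^2 + 1))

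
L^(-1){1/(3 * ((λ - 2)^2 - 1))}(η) exp(2 * η) * sinh(η)/3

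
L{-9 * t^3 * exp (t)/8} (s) -27/ (4 * (s - 1)^4)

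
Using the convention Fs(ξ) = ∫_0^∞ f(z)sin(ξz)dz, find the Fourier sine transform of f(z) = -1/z -pi/2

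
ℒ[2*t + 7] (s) 7/s + 2/s^2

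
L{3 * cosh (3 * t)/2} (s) 3 * s/ (2 * (s^2 - 9))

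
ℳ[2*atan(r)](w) -pi*sec(pi*w/2)/w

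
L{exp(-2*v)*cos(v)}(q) (q + 2)/((q + 2)^2 + 1)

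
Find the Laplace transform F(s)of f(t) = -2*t -2/s^2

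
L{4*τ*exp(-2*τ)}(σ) 4/(σ + 2)^2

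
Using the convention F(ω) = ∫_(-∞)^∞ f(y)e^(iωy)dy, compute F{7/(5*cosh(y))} 7*pi/(5*cosh(pi*ω/2))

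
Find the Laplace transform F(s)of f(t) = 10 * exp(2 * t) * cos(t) 10 * (s - 2)/((s - 2)^2 + 1)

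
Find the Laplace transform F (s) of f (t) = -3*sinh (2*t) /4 -3/ (2*s^2 - 8) 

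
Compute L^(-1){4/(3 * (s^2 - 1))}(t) 4 * sinh(t)/3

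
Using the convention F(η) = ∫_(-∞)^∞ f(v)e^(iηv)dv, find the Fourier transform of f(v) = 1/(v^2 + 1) pi*exp(-Abs(η))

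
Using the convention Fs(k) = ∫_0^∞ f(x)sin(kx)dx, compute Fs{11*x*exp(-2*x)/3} 44*k/(3*(k^2 + 4)^2)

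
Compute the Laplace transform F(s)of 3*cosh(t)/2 3*s/(2*(s^2 - 1))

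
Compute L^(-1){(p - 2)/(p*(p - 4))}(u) exp(2*u)*cosh(2*u)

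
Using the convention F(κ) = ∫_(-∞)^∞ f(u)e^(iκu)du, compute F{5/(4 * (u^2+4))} 5 * pi * exp(-2 * Abs(κ))/8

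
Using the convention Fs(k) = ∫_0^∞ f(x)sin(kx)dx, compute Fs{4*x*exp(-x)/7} 8*k/(7*(k^2 + 1)^2)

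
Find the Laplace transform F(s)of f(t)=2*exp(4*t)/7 2/(7*(s - 4))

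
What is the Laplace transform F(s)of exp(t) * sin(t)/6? 1/(6 * ((s - 1)^2 + 1))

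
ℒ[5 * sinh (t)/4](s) 5/ (4 * (s^2 - 1))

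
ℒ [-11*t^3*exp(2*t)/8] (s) -33/(4*(s - 2)^4)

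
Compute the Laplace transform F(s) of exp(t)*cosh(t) (s - 1) /(s*(s - 2) ) 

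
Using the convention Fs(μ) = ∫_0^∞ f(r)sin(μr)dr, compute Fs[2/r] pi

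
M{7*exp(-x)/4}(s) 7*gamma(s)/4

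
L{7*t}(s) 7/s^2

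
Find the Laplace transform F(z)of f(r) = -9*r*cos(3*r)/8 9*(9 - z^2)/(8*(z^2 + 9)^2)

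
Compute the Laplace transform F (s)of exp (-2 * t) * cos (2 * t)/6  (s+2)/ (6 * ( (s+2)^2+4))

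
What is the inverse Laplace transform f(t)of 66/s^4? 11*t^3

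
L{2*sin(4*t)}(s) 8/(s^2 + 16)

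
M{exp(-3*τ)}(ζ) gamma(ζ)/3^ζ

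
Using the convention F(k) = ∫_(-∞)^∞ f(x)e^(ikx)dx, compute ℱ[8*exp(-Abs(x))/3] 16/(3*(k^2+1))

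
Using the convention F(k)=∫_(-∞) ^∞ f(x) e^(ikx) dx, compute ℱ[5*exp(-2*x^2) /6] 5*sqrt(2)*sqrt(pi)*exp(-k^2/8) /12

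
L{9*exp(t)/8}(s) 9/(8*(s - 1))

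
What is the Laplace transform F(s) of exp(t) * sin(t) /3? 1/(3 * ((s - 1) ^2 + 1) ) 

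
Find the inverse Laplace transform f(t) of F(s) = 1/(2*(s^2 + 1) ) sin(t) /2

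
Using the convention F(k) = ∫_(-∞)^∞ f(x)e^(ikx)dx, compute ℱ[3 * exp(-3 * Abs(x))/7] 18/(7 * (k^2 + 9))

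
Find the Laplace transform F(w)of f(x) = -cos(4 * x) -w/(w^2 + 16)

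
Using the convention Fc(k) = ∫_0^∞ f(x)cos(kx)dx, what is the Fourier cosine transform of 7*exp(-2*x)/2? 7/(k^2 + 4)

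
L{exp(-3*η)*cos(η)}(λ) (λ + 3)/((λ + 3)^2 + 1)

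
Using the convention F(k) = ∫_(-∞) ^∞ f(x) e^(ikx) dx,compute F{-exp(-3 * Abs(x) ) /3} -2/(k^2 + 9) 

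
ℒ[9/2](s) 9/(2*s)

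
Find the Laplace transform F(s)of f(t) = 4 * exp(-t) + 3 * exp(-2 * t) 4/(s + 1) + 3/(s + 2)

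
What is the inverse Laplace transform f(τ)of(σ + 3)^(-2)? τ*exp(-3*τ)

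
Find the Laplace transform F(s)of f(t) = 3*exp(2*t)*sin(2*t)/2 3/((s - 2)^2 + 4)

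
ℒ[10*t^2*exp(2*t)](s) 20/(s - 2)^3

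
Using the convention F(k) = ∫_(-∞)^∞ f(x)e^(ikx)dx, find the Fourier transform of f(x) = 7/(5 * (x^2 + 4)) 7 * pi * exp(-2 * Abs(k))/10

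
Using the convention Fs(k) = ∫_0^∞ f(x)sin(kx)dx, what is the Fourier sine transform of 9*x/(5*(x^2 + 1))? 9*pi*exp(-k)/10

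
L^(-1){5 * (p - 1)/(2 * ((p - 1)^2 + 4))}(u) 5 * exp(u) * cos(2 * u)/2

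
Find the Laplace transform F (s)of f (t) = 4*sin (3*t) 12/ (s^2 + 9)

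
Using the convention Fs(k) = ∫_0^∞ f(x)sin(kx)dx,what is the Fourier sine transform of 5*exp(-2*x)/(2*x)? 5*atan(k/2)/2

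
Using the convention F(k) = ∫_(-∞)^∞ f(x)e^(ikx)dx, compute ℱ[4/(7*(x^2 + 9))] 4*pi*exp(-3*Abs(k))/21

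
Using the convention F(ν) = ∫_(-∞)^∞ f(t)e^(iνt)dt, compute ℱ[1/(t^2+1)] pi * exp(-Abs(ν))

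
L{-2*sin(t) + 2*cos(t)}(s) 2*s/(s^2 + 1) - 2/(s^2 + 1)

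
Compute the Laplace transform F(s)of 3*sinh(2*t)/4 3/(2*(s^2 - 4))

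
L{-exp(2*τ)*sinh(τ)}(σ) -1/((σ - 2)^2 - 1)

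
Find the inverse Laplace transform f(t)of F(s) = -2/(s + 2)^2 -2 * t * exp(-2 * t)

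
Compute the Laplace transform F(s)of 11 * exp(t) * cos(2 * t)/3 11 * (s - 1)/(3 * ((s - 1)^2+4))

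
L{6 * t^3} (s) 36/s^4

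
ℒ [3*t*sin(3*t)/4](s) 9*s/(2*(s^2+9)^2)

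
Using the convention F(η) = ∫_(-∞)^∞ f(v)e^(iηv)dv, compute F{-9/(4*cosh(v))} -9*pi/(4*cosh(pi*η/2))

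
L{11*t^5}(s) 1320/s^6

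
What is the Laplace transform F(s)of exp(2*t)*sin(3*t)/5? 3/(5*((s - 2)^2 + 9))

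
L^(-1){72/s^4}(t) 12 * t^3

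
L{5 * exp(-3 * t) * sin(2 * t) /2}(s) 5/((s + 3) ^2 + 4) 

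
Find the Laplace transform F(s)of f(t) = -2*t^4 -48/s^5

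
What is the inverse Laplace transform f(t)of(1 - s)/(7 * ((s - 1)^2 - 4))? -exp(t) * cosh(2 * t)/7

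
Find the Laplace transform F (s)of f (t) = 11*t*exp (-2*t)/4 11/ (4*(s+2)^2)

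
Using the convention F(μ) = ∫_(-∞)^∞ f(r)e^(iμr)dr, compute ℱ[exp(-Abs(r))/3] 2/(3*(μ^2 + 1))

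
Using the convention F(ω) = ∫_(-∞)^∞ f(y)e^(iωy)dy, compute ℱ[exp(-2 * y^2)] sqrt(2) * sqrt(pi) * exp(-ω^2/8)/2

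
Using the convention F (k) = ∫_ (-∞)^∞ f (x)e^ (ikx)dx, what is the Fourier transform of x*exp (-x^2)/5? I*sqrt (pi)*k*exp (-k^2/4)/10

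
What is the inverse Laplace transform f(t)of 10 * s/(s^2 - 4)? 10 * cosh(2 * t)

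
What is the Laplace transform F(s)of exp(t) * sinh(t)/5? 1/(5 * s * (s - 2))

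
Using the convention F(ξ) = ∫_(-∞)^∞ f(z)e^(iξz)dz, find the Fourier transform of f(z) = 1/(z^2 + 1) pi * exp(-Abs(ξ))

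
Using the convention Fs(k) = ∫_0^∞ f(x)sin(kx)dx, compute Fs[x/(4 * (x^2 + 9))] pi * exp(-3 * k)/8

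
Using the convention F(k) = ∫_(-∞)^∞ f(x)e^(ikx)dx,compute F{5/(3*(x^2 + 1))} 5*pi*exp(-Abs(k))/3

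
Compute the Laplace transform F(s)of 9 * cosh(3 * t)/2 9 * s/(2 * (s^2 - 9))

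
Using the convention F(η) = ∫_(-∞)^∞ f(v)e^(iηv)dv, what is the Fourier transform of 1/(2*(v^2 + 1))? pi*exp(-Abs(η))/2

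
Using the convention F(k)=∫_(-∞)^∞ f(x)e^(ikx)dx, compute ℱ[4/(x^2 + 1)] 4 * pi * exp(-Abs(k))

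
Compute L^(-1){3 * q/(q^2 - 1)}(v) 3 * cosh(v)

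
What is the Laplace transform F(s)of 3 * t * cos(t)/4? 3 * (s^2 - 1)/(4 * (s^2+1)^2)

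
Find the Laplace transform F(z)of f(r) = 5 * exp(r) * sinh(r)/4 5/(4 * z * (z - 2))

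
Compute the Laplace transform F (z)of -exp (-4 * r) -1/ (z + 4)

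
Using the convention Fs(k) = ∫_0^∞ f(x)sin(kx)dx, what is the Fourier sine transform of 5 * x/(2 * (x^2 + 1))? 5 * pi * exp(-k)/4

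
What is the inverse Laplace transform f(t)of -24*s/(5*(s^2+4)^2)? -6*t*sin(2*t)/5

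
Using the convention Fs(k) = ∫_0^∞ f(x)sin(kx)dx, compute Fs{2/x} pi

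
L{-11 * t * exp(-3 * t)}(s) -11/(s + 3)^2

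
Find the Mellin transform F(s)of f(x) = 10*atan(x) -5*pi*sec(pi*s/2)/s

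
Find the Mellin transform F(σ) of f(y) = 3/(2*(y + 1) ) 3*pi*csc(pi*σ) /2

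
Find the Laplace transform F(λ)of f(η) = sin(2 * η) 2/(λ^2 + 4)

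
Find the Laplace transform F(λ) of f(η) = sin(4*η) 4/(λ^2+16) 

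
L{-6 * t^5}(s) -720/s^6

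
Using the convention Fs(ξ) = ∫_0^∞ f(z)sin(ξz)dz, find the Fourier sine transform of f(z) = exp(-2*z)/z atan(ξ/2)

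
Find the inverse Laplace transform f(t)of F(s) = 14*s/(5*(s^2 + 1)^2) 7*t*sin(t)/5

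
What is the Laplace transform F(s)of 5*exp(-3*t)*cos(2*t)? 5*(s + 3)/((s + 3)^2 + 4)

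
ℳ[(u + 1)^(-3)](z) pi*(z - 2)*(z - 1)/(2*sin(pi*z))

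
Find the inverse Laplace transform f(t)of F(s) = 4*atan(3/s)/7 4*sin(3*t)/(7*t)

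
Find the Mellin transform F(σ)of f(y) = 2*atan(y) -pi*sec(pi*σ/2)/σ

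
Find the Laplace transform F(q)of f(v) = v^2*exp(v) 2/(q - 1)^3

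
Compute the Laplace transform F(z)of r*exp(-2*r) (z + 2)^(-2)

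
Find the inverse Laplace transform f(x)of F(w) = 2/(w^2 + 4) sin(2*x)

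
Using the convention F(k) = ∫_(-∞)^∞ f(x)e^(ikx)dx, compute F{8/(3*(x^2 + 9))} 8*pi*exp(-3*Abs(k))/9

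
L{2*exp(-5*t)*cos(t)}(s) 2*(s + 5)/((s + 5)^2 + 1)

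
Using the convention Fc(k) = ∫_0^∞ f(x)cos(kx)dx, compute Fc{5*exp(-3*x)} 15/(k^2 + 9)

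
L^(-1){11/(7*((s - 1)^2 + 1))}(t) 11*exp(t)*sin(t)/7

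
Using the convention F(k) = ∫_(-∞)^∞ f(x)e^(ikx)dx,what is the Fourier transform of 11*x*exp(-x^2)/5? 11*I*sqrt(pi)*k*exp(-k^2/4)/10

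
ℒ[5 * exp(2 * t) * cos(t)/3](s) 5 * (s - 2)/(3 * ((s - 2)^2 + 1))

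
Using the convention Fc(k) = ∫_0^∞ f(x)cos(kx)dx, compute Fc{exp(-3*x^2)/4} sqrt(3)*sqrt(pi)*exp(-k^2/12)/24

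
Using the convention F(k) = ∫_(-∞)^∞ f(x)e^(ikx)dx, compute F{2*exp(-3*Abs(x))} 12/(k^2 + 9)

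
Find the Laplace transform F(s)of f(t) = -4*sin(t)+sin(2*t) 2/(s^2+4) - 4/(s^2+1)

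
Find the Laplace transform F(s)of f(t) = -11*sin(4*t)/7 -44/(7*s^2 + 112)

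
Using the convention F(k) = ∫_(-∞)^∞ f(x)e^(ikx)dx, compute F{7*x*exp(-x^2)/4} 7*I*sqrt(pi)*k*exp(-k^2/4)/8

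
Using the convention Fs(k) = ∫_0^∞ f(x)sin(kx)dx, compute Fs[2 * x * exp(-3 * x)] 12 * k/(k^2+9)^2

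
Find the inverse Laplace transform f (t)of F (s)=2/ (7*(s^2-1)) 2*sinh (t)/7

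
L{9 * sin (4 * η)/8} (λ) 9/ (2 * (λ^2 + 16))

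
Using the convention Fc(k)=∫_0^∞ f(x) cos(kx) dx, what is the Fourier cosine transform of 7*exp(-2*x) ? 14/(k^2 + 4) 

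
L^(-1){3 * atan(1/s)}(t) 3 * sin(t)/t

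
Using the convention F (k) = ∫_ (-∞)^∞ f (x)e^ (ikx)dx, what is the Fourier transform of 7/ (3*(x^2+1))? 7*pi*exp (-Abs (k))/3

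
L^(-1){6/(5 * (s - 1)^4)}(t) t^3 * exp(t)/5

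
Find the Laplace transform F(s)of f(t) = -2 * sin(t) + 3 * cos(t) 3 * s/(s^2 + 1)-2/(s^2 + 1)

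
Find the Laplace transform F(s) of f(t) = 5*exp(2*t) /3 5/(3*(s - 2) ) 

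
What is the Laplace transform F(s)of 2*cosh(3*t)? 2*s/(s^2 - 9)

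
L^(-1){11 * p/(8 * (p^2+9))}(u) 11 * cos(3 * u)/8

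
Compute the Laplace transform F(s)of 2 2/s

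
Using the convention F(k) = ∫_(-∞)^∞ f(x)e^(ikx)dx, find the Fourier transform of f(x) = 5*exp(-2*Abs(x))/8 5/(2*(k^2 + 4))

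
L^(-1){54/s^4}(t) 9 * t^3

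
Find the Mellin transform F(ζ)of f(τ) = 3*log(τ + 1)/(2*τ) -3*pi*csc(pi*ζ)/(2*ζ - 2)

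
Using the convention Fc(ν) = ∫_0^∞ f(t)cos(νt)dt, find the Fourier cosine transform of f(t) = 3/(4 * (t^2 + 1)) 3 * pi * exp(-ν)/8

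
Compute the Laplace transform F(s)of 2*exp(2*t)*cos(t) 2*(s - 2)/((s - 2)^2 + 1)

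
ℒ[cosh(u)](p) p/(p^2 - 1)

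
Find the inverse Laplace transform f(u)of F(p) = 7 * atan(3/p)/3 7 * sin(3 * u)/(3 * u)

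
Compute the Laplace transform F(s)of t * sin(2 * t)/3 4 * s/(3 * (s^2 + 4)^2)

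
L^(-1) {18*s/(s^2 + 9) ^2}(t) 3*t*sin(3*t) 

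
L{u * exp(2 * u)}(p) (p - 2)^(-2)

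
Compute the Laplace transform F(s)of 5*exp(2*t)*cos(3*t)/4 5*(s - 2)/(4*((s - 2)^2 + 9))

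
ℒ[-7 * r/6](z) -7/(6 * z^2)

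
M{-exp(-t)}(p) -gamma(p)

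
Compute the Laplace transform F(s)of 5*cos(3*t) 5*s/(s^2+9)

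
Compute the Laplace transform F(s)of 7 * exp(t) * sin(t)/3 7/(3 * ((s - 1)^2 + 1))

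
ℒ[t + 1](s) s^(-2) + 1/s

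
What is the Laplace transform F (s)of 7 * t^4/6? 28/s^5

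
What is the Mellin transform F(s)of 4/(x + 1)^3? 2*pi*(s - 2)*(s - 1)/sin(pi*s)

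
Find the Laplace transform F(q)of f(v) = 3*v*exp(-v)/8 3/(8*(q + 1)^2)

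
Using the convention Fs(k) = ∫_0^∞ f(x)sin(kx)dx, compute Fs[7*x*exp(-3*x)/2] 21*k/(k^2+9)^2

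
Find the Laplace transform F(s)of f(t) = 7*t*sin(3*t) 42*s/(s^2 + 9)^2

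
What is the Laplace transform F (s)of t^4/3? 8/s^5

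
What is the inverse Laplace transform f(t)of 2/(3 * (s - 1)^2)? 2 * t * exp(t)/3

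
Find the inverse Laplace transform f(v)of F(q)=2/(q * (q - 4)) exp(2 * v) * sinh(2 * v)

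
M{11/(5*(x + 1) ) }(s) 11*pi*csc(pi*s) /5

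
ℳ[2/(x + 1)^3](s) gamma(s)*gamma(3 - s)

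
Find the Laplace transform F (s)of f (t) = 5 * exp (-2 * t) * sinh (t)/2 5/ (2 * ( (s + 2)^2 - 1))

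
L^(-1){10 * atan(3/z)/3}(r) 10 * sin(3 * r)/(3 * r)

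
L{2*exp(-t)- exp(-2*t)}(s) 2/(s + 1) - 1/(s + 2)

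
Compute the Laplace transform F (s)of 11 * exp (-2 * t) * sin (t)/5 11/ (5 * ( (s + 2)^2 + 1))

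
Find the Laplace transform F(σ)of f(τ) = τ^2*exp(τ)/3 2/(3*(σ - 1)^3)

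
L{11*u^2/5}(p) 22/(5*p^3)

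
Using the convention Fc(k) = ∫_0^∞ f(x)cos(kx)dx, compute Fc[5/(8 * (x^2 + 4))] 5 * pi * exp(-2 * k)/32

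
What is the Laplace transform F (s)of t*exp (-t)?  (s + 1)^ (-2)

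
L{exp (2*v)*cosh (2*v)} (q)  (q - 2)/ (q*(q - 4))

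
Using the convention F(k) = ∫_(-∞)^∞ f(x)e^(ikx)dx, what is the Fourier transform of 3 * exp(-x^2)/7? 3 * sqrt(pi) * exp(-k^2/4)/7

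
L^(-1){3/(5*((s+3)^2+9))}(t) exp(-3*t)*sin(3*t)/5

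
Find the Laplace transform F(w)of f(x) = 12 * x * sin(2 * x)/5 48 * w/(5 * (w^2 + 4)^2)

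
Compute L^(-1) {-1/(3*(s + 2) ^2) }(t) -t*exp(-2*t) /3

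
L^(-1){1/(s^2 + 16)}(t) sin(4*t)/4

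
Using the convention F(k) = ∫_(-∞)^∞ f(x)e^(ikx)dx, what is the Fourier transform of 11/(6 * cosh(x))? 11 * pi/(6 * cosh(pi * k/2))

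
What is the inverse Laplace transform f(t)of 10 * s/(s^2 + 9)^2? 5 * t * sin(3 * t)/3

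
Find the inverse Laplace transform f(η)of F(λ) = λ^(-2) η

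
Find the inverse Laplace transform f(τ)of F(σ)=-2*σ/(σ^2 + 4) -2*cos(2*τ)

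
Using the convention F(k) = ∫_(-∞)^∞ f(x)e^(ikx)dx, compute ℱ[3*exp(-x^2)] 3*sqrt(pi)*exp(-k^2/4)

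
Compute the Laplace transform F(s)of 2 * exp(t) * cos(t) 2 * (s - 1)/((s - 1)^2 + 1)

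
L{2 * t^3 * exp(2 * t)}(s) 12/(s - 2)^4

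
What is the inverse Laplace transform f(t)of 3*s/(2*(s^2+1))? 3*cos(t)/2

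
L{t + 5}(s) s^(-2) + 5/s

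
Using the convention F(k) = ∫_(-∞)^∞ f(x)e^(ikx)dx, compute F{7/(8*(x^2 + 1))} 7*pi*exp(-Abs(k))/8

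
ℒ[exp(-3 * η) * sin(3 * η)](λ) 3/((λ+3)^2+9)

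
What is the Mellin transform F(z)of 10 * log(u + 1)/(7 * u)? -10 * pi * csc(pi * z)/(7 * z - 7)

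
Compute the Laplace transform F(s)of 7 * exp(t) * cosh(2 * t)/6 7 * (s - 1)/(6 * ((s - 1)^2 - 4))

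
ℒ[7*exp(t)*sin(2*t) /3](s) 14/(3*((s - 1) ^2+4) ) 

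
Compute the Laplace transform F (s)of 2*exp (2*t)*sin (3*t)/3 2/ ( (s - 2)^2+9)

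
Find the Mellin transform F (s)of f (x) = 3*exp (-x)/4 3*gamma (s)/4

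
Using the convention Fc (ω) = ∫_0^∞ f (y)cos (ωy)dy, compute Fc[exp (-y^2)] sqrt (pi) * exp (-ω^2/4)/2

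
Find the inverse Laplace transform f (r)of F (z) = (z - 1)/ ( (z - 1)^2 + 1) exp (r) * cos (r)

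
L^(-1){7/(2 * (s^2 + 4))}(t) 7 * sin(2 * t)/4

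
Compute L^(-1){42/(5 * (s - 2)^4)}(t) 7 * t^3 * exp(2 * t)/5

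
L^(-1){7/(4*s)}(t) 7/4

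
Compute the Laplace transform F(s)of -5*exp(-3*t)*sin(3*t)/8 -15/(8*(s + 3)^2 + 72)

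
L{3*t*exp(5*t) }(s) 3/(s - 5) ^2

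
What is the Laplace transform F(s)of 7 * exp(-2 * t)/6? 7/(6 * (s + 2))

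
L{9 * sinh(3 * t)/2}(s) 27/(2 * (s^2 - 9))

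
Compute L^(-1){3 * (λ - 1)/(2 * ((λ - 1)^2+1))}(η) 3 * exp(η) * cos(η)/2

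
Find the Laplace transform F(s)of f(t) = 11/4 11/(4 * s)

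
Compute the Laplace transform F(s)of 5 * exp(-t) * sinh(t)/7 5/(7 * s * (s + 2))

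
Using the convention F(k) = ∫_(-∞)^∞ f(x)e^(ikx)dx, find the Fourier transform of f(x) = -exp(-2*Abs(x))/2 -2/(k^2 + 4)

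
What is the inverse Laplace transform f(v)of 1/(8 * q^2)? v/8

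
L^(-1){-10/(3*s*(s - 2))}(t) -10*exp(t)*sinh(t)/3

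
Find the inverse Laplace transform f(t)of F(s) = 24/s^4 4*t^3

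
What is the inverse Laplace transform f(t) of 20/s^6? t^5/6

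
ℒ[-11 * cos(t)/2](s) -11 * s/(2 * s^2 + 2)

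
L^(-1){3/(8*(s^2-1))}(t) 3*sinh(t)/8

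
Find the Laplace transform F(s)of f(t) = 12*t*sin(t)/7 24*s/(7*(s^2 + 1)^2)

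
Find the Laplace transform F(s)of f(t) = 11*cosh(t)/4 11*s/(4*(s^2 - 1))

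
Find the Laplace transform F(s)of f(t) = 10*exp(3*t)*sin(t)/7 10/(7*((s - 3)^2 + 1))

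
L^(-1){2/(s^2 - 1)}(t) 2*sinh(t)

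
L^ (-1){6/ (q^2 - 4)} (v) 3 * sinh (2 * v)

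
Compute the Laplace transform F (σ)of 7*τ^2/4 7/ (2*σ^3)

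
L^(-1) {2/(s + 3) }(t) 2 * exp(-3 * t) 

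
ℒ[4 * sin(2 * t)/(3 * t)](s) 4 * atan(2/s)/3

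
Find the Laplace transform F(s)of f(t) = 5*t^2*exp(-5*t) 10/(s + 5)^3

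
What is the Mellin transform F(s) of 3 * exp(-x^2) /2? 3 * gamma(s/2) /4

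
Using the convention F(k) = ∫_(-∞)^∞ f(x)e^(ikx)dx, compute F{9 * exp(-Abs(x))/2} 9/(k^2 + 1)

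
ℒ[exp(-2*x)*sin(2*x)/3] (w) 2/(3*((w + 2)^2 + 4))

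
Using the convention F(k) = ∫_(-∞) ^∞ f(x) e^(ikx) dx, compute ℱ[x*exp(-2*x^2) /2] sqrt(2)*I*sqrt(pi)*k*exp(-k^2/8) /16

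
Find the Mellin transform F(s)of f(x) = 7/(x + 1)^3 7 * pi * (s - 2) * (s - 1)/(2 * sin(pi * s))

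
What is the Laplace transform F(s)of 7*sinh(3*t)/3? 7/(s^2 - 9)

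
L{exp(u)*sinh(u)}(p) 1/(p*(p - 2))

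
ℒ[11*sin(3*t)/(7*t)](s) 11*atan(3/s)/7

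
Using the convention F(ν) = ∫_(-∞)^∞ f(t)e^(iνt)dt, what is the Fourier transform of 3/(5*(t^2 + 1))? 3*pi*exp(-Abs(ν))/5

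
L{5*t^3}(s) 30/s^4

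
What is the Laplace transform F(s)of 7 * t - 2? 7/s^2-2/s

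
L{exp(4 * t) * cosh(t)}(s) (s - 4)/((s - 4)^2 - 1)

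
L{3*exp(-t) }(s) 3/(s + 1) 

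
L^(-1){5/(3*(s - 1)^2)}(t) 5*t*exp(t)/3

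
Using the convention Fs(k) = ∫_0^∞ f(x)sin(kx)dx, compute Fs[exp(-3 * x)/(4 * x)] atan(k/3)/4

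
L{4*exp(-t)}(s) 4/(s + 1)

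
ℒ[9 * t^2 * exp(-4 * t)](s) 18/(s + 4)^3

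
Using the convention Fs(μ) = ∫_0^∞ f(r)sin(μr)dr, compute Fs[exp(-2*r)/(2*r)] atan(μ/2)/2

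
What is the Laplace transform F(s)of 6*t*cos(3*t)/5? 6*(s^2 - 9)/(5*(s^2 + 9)^2)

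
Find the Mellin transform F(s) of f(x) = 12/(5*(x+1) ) 12*pi*csc(pi*s) /5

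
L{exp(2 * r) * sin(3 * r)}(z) 3/((z - 2)^2 + 9)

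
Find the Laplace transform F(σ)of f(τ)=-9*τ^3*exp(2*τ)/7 -54/(7*(σ - 2)^4)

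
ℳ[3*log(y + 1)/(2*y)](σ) -3*pi*csc(pi*σ)/(2*σ - 2)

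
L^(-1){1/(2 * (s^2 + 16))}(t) sin(4 * t)/8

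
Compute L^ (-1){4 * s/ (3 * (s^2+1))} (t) 4 * cos (t)/3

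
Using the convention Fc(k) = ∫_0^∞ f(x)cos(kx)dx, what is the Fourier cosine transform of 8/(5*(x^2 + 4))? 2*pi*exp(-2*k)/5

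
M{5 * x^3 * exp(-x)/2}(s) 5 * gamma(s + 3)/2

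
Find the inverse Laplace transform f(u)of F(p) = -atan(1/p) -sin(u)/u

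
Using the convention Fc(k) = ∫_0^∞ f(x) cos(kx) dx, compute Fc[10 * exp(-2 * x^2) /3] 5 * sqrt(2) * sqrt(pi) * exp(-k^2/8) /6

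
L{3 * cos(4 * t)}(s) 3 * s/(s^2 + 16)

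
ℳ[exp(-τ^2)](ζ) gamma(ζ/2)/2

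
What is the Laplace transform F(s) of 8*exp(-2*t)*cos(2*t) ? 8*(s + 2) /((s + 2) ^2 + 4) 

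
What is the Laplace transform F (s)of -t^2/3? -2/ (3 * s^3)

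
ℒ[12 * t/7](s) 12/(7 * s^2)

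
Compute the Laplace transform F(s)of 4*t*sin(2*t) 16*s/(s^2 + 4)^2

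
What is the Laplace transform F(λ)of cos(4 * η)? λ/(λ^2 + 16)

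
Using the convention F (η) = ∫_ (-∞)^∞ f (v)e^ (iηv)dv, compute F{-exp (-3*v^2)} -sqrt (3)*sqrt (pi)*exp (-η^2/12)/3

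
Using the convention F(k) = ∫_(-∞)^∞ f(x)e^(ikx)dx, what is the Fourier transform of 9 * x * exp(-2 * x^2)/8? 9 * sqrt(2) * I * sqrt(pi) * k * exp(-k^2/8)/64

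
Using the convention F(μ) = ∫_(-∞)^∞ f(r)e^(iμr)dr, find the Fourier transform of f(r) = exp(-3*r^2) sqrt(3)*sqrt(pi)*exp(-μ^2/12)/3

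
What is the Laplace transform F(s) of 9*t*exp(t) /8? 9/(8*(s - 1) ^2) 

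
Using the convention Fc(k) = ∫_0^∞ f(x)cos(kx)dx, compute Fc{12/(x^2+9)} 2 * pi * exp(-3 * k)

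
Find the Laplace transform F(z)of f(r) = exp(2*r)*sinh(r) 1/((z - 2)^2 - 1)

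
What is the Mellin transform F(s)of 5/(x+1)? 5 * pi * csc(pi * s)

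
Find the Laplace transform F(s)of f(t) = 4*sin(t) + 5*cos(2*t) 4/(s^2 + 1) + 5*s/(s^2 + 4)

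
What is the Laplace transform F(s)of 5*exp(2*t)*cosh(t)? 5*(s - 2)/((s - 2)^2-1)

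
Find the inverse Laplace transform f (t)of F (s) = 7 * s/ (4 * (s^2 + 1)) 7 * cos (t)/4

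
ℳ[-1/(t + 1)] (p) -pi*csc(pi*p) 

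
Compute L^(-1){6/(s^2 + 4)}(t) 3*sin(2*t)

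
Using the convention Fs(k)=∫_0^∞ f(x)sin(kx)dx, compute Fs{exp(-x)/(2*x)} atan(k)/2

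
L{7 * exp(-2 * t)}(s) 7/(s + 2)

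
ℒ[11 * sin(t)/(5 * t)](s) 11 * atan(1/s)/5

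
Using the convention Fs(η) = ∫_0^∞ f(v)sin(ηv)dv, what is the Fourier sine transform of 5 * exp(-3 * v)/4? 5 * η/(4 * (η^2 + 9))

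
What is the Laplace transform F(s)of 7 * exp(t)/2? 7/(2 * (s - 1))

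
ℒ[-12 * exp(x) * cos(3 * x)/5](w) 12 * (1 - w)/(5 * ((w - 1)^2+9))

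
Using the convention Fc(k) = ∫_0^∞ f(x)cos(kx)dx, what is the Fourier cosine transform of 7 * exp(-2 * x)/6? 7/(3 * (k^2 + 4))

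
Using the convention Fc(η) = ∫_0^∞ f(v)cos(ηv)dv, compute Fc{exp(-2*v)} 2/(η^2 + 4)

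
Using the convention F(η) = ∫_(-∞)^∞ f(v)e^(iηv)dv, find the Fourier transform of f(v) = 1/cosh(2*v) pi/(2*cosh(pi*η/4))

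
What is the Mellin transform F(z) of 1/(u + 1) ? pi*csc(pi*z) 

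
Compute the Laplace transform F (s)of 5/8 5/ (8*s)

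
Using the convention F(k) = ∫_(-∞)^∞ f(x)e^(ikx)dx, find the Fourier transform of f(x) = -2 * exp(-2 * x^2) -sqrt(2) * sqrt(pi) * exp(-k^2/8)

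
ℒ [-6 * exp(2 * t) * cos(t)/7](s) 6 * (2 - s)/(7 * ((s - 2)^2 + 1))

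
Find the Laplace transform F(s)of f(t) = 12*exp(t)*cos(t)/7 12*(s - 1)/(7*((s - 1)^2 + 1))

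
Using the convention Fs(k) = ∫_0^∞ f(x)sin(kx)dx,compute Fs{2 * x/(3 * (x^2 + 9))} pi * exp(-3 * k)/3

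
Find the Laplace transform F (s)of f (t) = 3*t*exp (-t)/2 3/ (2*(s + 1)^2)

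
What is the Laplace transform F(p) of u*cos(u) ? (p^2 - 1) /(p^2 + 1) ^2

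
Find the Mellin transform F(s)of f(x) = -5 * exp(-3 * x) -5 * gamma(s)/3^s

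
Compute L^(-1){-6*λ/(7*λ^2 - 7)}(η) -6*cosh(η)/7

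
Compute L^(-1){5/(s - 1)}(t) 5 * exp(t)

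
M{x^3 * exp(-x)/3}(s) gamma(s+3)/3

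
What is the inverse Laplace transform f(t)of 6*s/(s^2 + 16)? 6*cos(4*t)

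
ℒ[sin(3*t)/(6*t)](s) atan(3/s)/6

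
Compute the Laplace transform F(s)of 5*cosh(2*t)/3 5*s/(3*(s^2 - 4))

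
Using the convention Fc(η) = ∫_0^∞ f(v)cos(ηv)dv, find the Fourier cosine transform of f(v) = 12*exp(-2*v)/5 24/(5*(η^2 + 4))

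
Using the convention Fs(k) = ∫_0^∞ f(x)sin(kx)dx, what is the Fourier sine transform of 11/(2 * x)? 11 * pi/4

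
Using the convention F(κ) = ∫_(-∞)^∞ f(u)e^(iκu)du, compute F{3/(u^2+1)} 3*pi*exp(-Abs(κ))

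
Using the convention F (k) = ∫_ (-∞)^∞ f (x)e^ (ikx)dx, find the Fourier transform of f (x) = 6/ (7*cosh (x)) 6*pi/ (7*cosh (pi*k/2))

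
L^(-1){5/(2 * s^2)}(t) 5 * t/2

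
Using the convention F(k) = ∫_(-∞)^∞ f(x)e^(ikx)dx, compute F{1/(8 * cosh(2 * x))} pi/(16 * cosh(pi * k/4))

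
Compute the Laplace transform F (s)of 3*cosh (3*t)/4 3*s/ (4*(s^2 - 9))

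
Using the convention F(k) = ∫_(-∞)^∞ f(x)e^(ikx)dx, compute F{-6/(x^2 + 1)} -6 * pi * exp(-Abs(k))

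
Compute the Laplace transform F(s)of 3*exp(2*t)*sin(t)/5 3/(5*((s - 2)^2 + 1))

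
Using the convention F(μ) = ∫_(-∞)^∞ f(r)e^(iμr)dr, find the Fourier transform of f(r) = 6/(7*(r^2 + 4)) 3*pi*exp(-2*Abs(μ))/7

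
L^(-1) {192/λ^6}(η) 8*η^5/5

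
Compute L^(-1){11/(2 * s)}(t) 11/2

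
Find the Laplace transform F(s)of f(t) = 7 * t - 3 7/s^2-3/s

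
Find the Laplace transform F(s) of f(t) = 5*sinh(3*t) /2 15/(2*(s^2-9) ) 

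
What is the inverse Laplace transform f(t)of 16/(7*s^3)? 8*t^2/7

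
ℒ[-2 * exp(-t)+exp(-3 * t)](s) 1/(s+3) - 2/(s+1)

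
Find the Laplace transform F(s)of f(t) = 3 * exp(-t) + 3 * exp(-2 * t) 3/(s + 1) + 3/(s + 2)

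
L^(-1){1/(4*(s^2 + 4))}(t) sin(2*t)/8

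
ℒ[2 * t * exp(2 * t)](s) 2/(s - 2)^2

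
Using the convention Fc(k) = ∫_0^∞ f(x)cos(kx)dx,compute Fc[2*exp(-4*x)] 8/(k^2 + 16)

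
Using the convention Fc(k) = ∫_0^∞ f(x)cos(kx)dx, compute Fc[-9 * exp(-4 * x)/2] -18/(k^2 + 16)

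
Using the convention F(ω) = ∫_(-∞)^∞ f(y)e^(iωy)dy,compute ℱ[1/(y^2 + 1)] pi*exp(-Abs(ω))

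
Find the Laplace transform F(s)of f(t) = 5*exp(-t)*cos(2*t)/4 5*(s + 1)/(4*((s + 1)^2 + 4))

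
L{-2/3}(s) -2/(3 * s)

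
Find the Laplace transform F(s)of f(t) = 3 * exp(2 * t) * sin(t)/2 3/(2 * ((s - 2)^2+1))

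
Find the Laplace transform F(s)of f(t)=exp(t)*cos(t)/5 (s - 1)/(5*((s - 1)^2 + 1))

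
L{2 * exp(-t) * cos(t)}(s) 2 * (s + 1)/((s + 1)^2 + 1)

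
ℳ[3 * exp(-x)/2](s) 3 * gamma(s)/2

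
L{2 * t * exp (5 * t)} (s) 2/ (s - 5)^2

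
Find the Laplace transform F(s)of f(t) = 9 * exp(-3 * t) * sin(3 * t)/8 27/(8 * ((s+3)^2+9))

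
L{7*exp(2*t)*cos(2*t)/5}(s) 7*(s - 2)/(5*((s - 2)^2 + 4))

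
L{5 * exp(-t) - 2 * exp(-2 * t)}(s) 5/(s + 1) - 2/(s + 2)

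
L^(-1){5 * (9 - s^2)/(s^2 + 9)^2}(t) -5 * t * cos(3 * t)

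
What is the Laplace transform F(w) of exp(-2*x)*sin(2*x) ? 2/((w + 2) ^2 + 4) 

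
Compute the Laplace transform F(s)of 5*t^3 30/s^4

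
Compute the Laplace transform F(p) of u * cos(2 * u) (p^2-4) /(p^2 + 4) ^2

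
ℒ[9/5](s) 9/(5*s)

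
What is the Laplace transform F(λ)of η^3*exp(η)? 6/(λ - 1)^4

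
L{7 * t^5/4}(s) 210/s^6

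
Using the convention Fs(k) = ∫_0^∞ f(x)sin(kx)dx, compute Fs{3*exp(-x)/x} 3*atan(k)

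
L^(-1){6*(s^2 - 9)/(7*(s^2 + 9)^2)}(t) 6*t*cos(3*t)/7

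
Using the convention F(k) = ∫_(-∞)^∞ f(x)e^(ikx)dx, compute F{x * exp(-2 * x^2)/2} sqrt(2) * I * sqrt(pi) * k * exp(-k^2/8)/16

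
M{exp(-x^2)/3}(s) gamma(s/2)/6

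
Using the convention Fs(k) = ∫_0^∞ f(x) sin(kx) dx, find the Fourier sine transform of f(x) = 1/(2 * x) pi/4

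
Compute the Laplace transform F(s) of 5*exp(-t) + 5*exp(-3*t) 5/(s + 1) + 5/(s + 3) 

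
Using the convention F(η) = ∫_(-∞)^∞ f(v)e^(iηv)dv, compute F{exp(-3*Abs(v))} 6/(η^2 + 9)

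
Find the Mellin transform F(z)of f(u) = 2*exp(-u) 2*gamma(z)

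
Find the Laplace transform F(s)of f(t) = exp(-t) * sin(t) 1/((s + 1)^2 + 1)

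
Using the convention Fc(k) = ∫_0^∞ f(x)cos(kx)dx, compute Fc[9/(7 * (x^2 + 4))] 9 * pi * exp(-2 * k)/28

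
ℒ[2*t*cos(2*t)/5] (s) 2*(s^2 - 4)/(5*(s^2 + 4)^2)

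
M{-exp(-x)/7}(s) -gamma(s)/7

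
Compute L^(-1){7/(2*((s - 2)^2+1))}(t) 7*exp(2*t)*sin(t)/2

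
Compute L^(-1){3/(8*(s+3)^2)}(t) 3*t*exp(-3*t)/8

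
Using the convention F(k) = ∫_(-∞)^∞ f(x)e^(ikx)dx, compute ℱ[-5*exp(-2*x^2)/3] -5*sqrt(2)*sqrt(pi)*exp(-k^2/8)/6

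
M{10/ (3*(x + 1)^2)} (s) -10*pi*(s - 1)/ (3*sin (pi*s))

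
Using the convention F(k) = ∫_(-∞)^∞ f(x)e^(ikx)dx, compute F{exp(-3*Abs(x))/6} 1/(k^2 + 9)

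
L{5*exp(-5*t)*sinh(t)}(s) 5/((s+5)^2-1)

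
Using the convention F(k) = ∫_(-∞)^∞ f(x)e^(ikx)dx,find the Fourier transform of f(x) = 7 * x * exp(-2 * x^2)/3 7 * sqrt(2) * I * sqrt(pi) * k * exp(-k^2/8)/24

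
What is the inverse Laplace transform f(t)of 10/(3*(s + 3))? 10*exp(-3*t)/3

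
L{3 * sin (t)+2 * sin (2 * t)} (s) 4/ (s^2+4)+3/ (s^2+1)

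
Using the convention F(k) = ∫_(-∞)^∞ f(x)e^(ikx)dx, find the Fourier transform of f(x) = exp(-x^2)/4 sqrt(pi)*exp(-k^2/4)/4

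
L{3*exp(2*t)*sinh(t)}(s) 3/((s - 2)^2 - 1)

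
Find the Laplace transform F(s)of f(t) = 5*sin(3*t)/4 15/(4*(s^2+9))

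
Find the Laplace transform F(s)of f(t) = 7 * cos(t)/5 7 * s/(5 * (s^2 + 1))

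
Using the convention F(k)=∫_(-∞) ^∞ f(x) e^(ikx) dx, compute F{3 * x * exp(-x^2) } 3 * I * sqrt(pi) * k * exp(-k^2/4) /2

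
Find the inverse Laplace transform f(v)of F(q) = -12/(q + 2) -12 * exp(-2 * v)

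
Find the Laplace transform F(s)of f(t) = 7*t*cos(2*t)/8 7*(s^2 - 4)/(8*(s^2 + 4)^2)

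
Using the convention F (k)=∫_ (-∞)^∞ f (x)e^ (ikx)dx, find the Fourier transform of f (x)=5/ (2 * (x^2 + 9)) 5 * pi * exp (-3 * Abs (k))/6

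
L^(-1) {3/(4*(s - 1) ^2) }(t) 3*t*exp(t) /4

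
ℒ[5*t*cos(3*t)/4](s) 5*(s^2-9)/(4*(s^2+9)^2)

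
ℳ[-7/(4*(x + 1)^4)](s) 7*pi*(s - 3)*(s - 2)*(s - 1)/(24*sin(pi*s))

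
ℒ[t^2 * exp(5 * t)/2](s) (s - 5)^(-3)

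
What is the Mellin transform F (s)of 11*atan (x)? -11*pi*sec (pi*s/2)/ (2*s)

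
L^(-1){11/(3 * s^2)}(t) 11 * t/3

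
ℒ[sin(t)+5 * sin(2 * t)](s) 1/(s^2+1)+10/(s^2+4)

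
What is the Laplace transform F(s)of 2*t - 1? 2/s^2 - 1/s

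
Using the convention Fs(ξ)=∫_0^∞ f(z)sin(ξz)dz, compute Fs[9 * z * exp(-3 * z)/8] 27 * ξ/(4 * (ξ^2+9)^2)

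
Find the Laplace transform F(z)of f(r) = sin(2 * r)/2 1/(z^2 + 4)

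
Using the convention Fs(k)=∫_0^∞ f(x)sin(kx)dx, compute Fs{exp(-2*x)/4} k/(4*(k^2+4))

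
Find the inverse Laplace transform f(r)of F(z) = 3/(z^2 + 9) sin(3*r)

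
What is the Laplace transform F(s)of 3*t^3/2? 9/s^4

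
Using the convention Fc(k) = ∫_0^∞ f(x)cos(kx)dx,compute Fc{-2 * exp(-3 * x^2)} -sqrt(3) * sqrt(pi) * exp(-k^2/12)/3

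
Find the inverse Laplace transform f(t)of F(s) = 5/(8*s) 5/8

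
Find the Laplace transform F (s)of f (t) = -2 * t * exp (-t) -2/ (s + 1)^2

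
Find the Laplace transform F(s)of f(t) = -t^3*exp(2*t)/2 -3/(s - 2)^4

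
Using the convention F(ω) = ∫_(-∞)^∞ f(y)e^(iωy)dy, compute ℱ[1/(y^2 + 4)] pi*exp(-2*Abs(ω))/2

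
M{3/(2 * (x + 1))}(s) 3 * pi * csc(pi * s)/2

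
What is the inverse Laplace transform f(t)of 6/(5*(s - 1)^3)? 3*t^2*exp(t)/5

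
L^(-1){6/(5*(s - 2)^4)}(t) t^3*exp(2*t)/5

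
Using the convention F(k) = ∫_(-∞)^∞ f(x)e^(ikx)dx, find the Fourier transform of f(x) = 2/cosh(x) 2*pi/cosh(pi*k/2)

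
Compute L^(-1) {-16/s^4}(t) -8 * t^3/3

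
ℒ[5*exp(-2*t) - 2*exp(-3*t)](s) 5/(s + 2) - 2/(s + 3)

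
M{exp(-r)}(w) gamma(w)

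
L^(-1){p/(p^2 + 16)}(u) cos(4 * u)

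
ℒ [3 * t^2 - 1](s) 6/s^3 - 1/s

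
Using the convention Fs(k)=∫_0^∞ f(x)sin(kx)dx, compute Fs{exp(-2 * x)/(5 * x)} atan(k/2)/5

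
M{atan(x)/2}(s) -pi * sec(pi * s/2)/(4 * s)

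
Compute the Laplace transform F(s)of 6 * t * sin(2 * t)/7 24 * s/(7 * (s^2 + 4)^2)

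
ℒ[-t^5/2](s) -60/s^6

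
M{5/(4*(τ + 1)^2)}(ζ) -5*pi*(ζ - 1)/(4*sin(pi*ζ))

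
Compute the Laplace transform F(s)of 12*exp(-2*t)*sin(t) 12/((s + 2)^2 + 1)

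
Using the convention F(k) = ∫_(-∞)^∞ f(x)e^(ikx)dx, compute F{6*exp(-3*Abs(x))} 36/(k^2+9)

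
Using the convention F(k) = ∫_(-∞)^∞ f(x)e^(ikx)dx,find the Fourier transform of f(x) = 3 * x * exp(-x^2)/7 3 * I * sqrt(pi) * k * exp(-k^2/4)/14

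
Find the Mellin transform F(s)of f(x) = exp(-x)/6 gamma(s)/6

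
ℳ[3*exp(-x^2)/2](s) 3*gamma(s/2)/4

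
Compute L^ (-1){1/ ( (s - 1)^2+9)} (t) exp (t)*sin (3*t)/3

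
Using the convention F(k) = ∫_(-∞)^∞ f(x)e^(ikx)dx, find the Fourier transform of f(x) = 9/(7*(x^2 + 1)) 9*pi*exp(-Abs(k))/7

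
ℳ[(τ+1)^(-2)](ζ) (-pi * ζ+pi)/sin(pi * ζ)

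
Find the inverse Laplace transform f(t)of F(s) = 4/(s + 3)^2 4 * t * exp(-3 * t)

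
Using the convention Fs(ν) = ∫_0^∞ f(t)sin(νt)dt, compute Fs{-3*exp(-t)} -3*ν/(ν^2 + 1)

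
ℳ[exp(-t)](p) gamma(p)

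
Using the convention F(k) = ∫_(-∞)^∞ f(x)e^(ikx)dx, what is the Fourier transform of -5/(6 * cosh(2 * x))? -5 * pi/(12 * cosh(pi * k/4))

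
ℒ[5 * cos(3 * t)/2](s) 5 * s/(2 * (s^2 + 9))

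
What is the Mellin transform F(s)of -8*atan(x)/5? 4*pi*sec(pi*s/2)/(5*s)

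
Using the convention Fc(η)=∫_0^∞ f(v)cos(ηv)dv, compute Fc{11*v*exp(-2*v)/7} 11*(4 - η^2)/(7*(η^2+4)^2)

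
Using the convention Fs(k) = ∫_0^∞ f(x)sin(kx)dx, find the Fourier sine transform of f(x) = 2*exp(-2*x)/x 2*atan(k/2)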